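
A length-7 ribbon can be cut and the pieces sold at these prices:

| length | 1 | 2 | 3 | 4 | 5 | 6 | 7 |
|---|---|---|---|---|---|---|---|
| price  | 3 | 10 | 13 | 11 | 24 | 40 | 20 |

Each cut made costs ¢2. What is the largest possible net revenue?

41

Let net[k] be the best obtainable value from length k. For each k, try every first piece i and keep the best of price[i] + net[k−i] minus the 2 cut fee when i<k.
net[1] = 3
net[2] = max(3+3-2, 10+0) = 10
net[3] = max(3+10-2, 10+3-2, 13+0) = 13
net[4] = max(3+13-2, 10+10-2, 13+3-2, 11+0) = 18
net[5] = max(3+18-2, 10+13-2, 13+10-2, 11+3-2, 24+0) = 24
net[6] = max(3+24-2, 10+18-2, 13+13-2, 11+10-2, 24+3-2, 40+0) = 40
net[7] = max(3+40-2, 10+24-2, 13+18-2, …, 40+3-2, 20+0) = 41
One optimal plan: pieces 6 + 1 (1 cut) → ¢43 − ¢2 = ¢41.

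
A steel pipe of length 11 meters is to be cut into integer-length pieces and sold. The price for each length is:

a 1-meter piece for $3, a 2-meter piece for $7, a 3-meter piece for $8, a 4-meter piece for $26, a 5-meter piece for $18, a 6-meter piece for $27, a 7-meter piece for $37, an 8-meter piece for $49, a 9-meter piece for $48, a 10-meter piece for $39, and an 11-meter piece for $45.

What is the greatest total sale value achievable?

Let best[k] be the best obtainable value from length k. For each k, try every first piece i and keep the best of price[i] + best[k−i].
best[1] = 3
best[2] = max(3+3, 7+0) = 7
best[3] = max(3+7, 7+3, 8+0) = 10
best[4] = max(3+10, 7+7, 8+3, 26+0) = 26
best[5] = max(3+26, 7+10, 8+7, 26+3, 18+0) = 29
best[6] = max(3+29, 7+26, 8+10, 26+7, 18+3, 27+0) = 33
best[7] = max(3+33, 7+29, 8+26, …, 27+3, 37+0) = 37
best[8] = max(3+37, 7+33, 8+29, …, 37+3, 49+0) = 52
best[9] = max(3+52, 7+37, 8+33, …, 49+3, 48+0) = 55
best[10] = max(3+55, 7+52, 8+37, …, 48+3, 39+0) = 59
best[11] = max(3+59, 7+55, 8+52, …, 39+3, 45+0) = 63
One optimal cutting: 7 + 4 → $37 + $26 = $63.

63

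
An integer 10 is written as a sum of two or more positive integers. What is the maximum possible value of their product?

36

Let f[k] be the best product for length k (with at least one cut). For each first piece i, the rest contributes max(k−i, f[k−i]).
Small cases: f[2]=1.
f[3] = 1·max(2,1) = 1·2 = 2
f[4] = 2·max(2,1) = 2·2 = 4
f[5] = 2·max(3,2) = 2·3 = 6
f[6] = 3·max(3,2) = 3·3 = 9
f[7] = 2·max(5,6) = 2·6 = 12
f[8] = 2·max(6,9) = 2·9 = 18
f[9] = 3·max(6,9) = 3·9 = 27
f[10] = 2·max(8,18) = 2·18 = 36
One optimal split: 3 + 3 + 2 + 2; product 3·3·2·2 = 36.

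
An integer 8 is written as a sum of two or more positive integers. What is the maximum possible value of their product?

Define f[k] = max over 1≤i<k of i · max(k−i, f[k−i]); the inner max lets the remainder stay uncut if that's better.
f[2] = 1*max(1,0) = 1*1 = 1
f[3] = 1*max(2,1) = 1*2 = 2
f[4] = 2*max(2,1) = 2*2 = 4
f[5] = 2*max(3,2) = 2*3 = 6
f[6] = 3*max(3,2) = 3*3 = 9
f[7] = 2*max(5,6) = 2*6 = 12
f[8] = 2*max(6,9) = 2*9 = 18
One optimal split: 3 + 3 + 2; product 3*3*2 = 18.

18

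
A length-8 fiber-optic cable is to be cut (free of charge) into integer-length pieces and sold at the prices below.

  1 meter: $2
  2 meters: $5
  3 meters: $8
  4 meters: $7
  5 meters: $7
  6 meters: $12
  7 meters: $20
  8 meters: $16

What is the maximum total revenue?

Consider every possible first cut. r[k] is the best of p[i]+r[k−i] over all sellable i≤k.
r[1] = 2
r[2] = max(2+2, 5+0) = 5
r[3] = max(2+5, 5+2, 8+0) = 8
r[4] = max(2+8, 5+5, 8+2, 7+0) = 10
r[5] = max(2+10, 5+8, 8+5, 7+2, 7+0) = 13
r[6] = max(2+13, 5+10, 8+8, 7+5, 7+2, 12+0) = 16
r[7] = max(2+16, 5+13, 8+10, …, 12+2, 20+0) = 20
r[8] = max(2+20, 5+16, 8+13, …, 20+2, 16+0) = 22
One optimal cutting: 7 + 1 → $20 + $2 = $22.

22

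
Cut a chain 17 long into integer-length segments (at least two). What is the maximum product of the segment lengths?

Fill prod[k] for k=2..17: at each k try every first piece i and multiply by the better of (k−i) uncut or prod[k−i].
prod[2] = 1*max(1,0) = 1*1 = 1
prod[3] = max(1*2, 2*1) = 2
prod[4] = max(1*3, 2*2, 3*1) = 4
prod[5] = max(1*4, 2*3, 3*2, 4*1) = 6
prod[6] = max(1*6, 2*4, 3*3, 4*2, 5*1) = 9
prod[7] = max(1*9, 2*6, 3*4, 4*3, 5*2, 6*1) = 12
prod[8] = max(1*12, 2*9, 3*6, …, 6*2, 7*1) = 18
prod[9] = max(1*18, 2*12, 3*9, …, 7*2, 8*1) = 27
prod[10] = max(1*27, 2*18, 3*12, …, 8*2, 9*1) = 36
prod[11] = max(1*36, 2*27, 3*18, …, 9*2, 10*1) = 54
prod[12] = max(1*54, 2*36, 3*27, …, 10*2, 11*1) = 81
prod[13] = max(1*81, 2*54, 3*36, …, 11*2, 12*1) = 108
prod[14] = max(1*108, 2*81, 3*54, …, 12*2, 13*1) = 162
prod[15] = max(1*162, 2*108, 3*81, …, 13*2, 14*1) = 243
prod[16] = max(1*243, 2*162, 3*108, …, 14*2, 15*1) = 324
prod[17] = max(1*324, 2*243, 3*162, …, 15*2, 16*1) = 486
One optimal split: 3 + 3 + 3 + 3 + 3 + 2; product 3*3*3*3*3*2 = 486.

486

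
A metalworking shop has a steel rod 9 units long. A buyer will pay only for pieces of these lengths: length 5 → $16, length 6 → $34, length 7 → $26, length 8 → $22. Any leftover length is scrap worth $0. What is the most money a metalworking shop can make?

Build r[k] bottom-up: r[k] = max over allowed piece i of (p[i] + r[k−i]).
r[1] = 0
r[2] = 0
r[3] = 0
r[4] = 0
r[5] = 16
r[6] = 34
r[7] = 34
r[8] = 34
r[9] = 34
One optimal cutting: pieces 6 with 3 units of scrap → $34.

34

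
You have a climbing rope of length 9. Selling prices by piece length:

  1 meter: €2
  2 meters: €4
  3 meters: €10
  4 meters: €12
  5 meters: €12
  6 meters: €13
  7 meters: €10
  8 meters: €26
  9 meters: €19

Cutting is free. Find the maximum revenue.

30

Consider every possible first cut. v[k] is the best of p[i]+v[k−i] over all sellable i≤k.
v[1] = 2
v[2] = 4  (first piece 1, then v[1]=2)
v[3] = 10
v[4] = 12  (first piece 1, then v[3]=10)
v[5] = 14  (first piece 1, then v[4]=12)
v[6] = 20  (first piece 3, then v[3]=10)
v[7] = 22  (first piece 1, then v[6]=20)
v[8] = 26
v[9] = 30  (first piece 3, then v[6]=20)
One optimal cutting: 3 + 3 + 3 → €10 + €10 + €10 = €30.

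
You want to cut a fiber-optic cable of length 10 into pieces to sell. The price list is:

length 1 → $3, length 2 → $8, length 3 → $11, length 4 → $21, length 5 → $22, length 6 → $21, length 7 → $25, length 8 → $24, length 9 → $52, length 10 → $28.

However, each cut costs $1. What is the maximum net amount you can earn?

54

Consider every possible first cut. net[k] is the best of p[i]+net[k−i] over all sellable i≤k, charging 1 whenever i<k.
net[1] = 3
net[2] = 8
net[3] = 11
net[4] = 21
net[5] = 23  (first piece 1, then net[4]=21)
net[6] = 28  (first piece 2, then net[4]=21)
net[7] = 31  (first piece 3, then net[4]=21)
net[8] = 41  (first piece 4, then net[4]=21)
net[9] = 52
net[10] = 54  (first piece 1, then net[9]=52)
One optimal plan: pieces 9 + 1 (1 cut) → $55 − $1 = $54.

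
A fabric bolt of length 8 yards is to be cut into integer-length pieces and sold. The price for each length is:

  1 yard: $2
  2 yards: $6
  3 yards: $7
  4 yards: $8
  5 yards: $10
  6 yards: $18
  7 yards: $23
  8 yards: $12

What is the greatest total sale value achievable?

25

Consider every possible first cut. best[k] is the best of p[i]+best[k−i] over all sellable i≤k.
best[1] = 2
best[2] = 6
best[3] = 8  (first piece 1, then best[2]=6)
best[4] = 12  (first piece 2, then best[2]=6)
best[5] = 14  (first piece 1, then best[4]=12)
best[6] = 18  (first piece 2, then best[4]=12)
best[7] = 23
best[8] = 25  (first piece 1, then best[7]=23)
One optimal cutting: 7 + 1 → $23 + $2 = $25.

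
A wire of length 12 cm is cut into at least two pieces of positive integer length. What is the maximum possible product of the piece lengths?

81

Let f[k] be the best product for length k (with at least one cut). For each first piece i, the rest contributes max(k−i, f[k−i]).
Small cases: f[2]=1, f[3]=2, f[4]=4, f[5]=6, f[6]=9.
f[7] = max(1*9, 2*6, 3*4, 4*3, 5*2, 6*1) = 12
f[8] = max(1*12, 2*9, 3*6, …, 6*2, 7*1) = 18
f[9] = max(1*18, 2*12, 3*9, …, 7*2, 8*1) = 27
f[10] = max(1*27, 2*18, 3*12, …, 8*2, 9*1) = 36
f[11] = max(1*36, 2*27, 3*18, …, 9*2, 10*1) = 54
f[12] = max(1*54, 2*36, 3*27, …, 10*2, 11*1) = 81
One optimal split: 3 + 3 + 3 + 3; product 3*3*3*3 = 81.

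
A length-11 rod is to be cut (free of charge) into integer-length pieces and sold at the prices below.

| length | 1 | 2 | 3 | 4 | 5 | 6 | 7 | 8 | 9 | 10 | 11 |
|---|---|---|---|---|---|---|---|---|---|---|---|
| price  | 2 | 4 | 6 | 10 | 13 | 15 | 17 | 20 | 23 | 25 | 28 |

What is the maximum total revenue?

28

Consider every possible first cut. r[k] is the best of p[i]+r[k−i] over all sellable i≤k.
r[1] = 2
r[2] = 4  (first piece 1, then r[1]=2)
r[3] = 6  (first piece 1, then r[2]=4)
r[4] = 10
r[5] = 13
r[6] = 15  (first piece 1, then r[5]=13)
r[7] = 17  (first piece 1, then r[6]=15)
r[8] = 20  (first piece 4, then r[4]=10)
r[9] = 23  (first piece 4, then r[5]=13)
r[10] = 26  (first piece 5, then r[5]=13)
r[11] = 28  (first piece 1, then r[10]=26)
One optimal cutting: 5 + 5 + 1 → 13 + 13 + 2 = 28.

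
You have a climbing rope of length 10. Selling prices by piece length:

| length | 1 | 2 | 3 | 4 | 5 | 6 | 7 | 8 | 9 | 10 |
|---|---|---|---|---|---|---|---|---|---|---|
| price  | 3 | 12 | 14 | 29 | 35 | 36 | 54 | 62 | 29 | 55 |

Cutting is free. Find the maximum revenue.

Let R[k] be the best obtainable value from length k. For each k, try every first piece i and keep the best of price[i] + R[k−i].
R[1] = 3
R[2] = max(3+3, 12+0) = 12
R[3] = max(3+12, 12+3, 14+0) = 15
R[4] = max(3+15, 12+12, 14+3, 29+0) = 29
R[5] = max(3+29, 12+15, 14+12, 29+3, 35+0) = 35
R[6] = max(3+35, 12+29, 14+15, 29+12, 35+3, 36+0) = 41
R[7] = max(3+41, 12+35, 14+29, …, 36+3, 54+0) = 54
R[8] = max(3+54, 12+41, 14+35, …, 54+3, 62+0) = 62
R[9] = max(3+62, 12+54, 14+41, …, 62+3, 29+0) = 66
R[10] = max(3+66, 12+62, 14+54, …, 29+3, 55+0) = 74
One optimal cutting: 8 + 2 → €62 + €12 = €74.

74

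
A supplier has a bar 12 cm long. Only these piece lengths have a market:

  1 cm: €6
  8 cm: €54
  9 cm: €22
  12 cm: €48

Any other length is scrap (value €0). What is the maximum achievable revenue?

78

Consider every possible first cut. best[k] is the best of p[i]+best[k−i] over all sellable i≤k.
best[1] = 6
best[2] = 12  (first piece 1, then best[1]=6)
best[3] = 18  (first piece 1, then best[2]=12)
best[4] = 24  (first piece 1, then best[3]=18)
best[5] = 30  (first piece 1, then best[4]=24)
best[6] = 36  (first piece 1, then best[5]=30)
best[7] = 42  (first piece 1, then best[6]=36)
best[8] = max(6+42, 54+0) = 54
best[9] = max(6+54, 54+6, 22+0) = 60
best[10] = max(6+60, 54+12, 22+6) = 66
best[11] = max(6+66, 54+18, 22+12) = 72
best[12] = max(6+72, 54+24, 22+18, 48+0) = 78
One optimal cutting: 8 + 1 + 1 + 1 + 1 → €78.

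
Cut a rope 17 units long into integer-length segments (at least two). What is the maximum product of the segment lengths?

486

Fill g[k] for k=2..17: at each k try every first piece i and multiply by the better of (k−i) uncut or g[k−i].
Small cases: g[2]=1, g[3]=2, g[4]=4, g[5]=6, g[6]=9, g[7]=12, g[8]=18, g[9]=27, g[10]=36.
g[11] = 2*max(9,27) = 2*27 = 54
g[12] = 3*max(9,27) = 3*27 = 81
g[13] = 2*max(11,54) = 2*54 = 108
g[14] = 2*max(12,81) = 2*81 = 162
g[15] = 3*max(12,81) = 3*81 = 243
g[16] = 2*max(14,162) = 2*162 = 324
g[17] = 2*max(15,243) = 2*243 = 486
One optimal split: 3 + 3 + 3 + 3 + 3 + 2; product 3*3*3*3*3*2 = 486.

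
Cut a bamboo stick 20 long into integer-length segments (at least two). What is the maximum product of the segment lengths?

Let f[k] be the best product for length k (with at least one cut). For each first piece i, the rest contributes max(k−i, f[k−i]).
Small cases: f[2]=1, f[3]=2, f[4]=4, f[5]=6, f[6]=9, f[7]=12, f[8]=18, f[9]=27, f[10]=36, f[11]=54, f[12]=81, f[13]=108.
f[14] = max(1×108, 2×81, 3×54, …, 12×2, 13×1) = 162
f[15] = max(1×162, 2×108, 3×81, …, 13×2, 14×1) = 243
f[16] = max(1×243, 2×162, 3×108, …, 14×2, 15×1) = 324
f[17] = max(1×324, 2×243, 3×162, …, 15×2, 16×1) = 486
f[18] = max(1×486, 2×324, 3×243, …, 16×2, 17×1) = 729
f[19] = max(1×729, 2×486, 3×324, …, 17×2, 18×1) = 972
f[20] = max(1×972, 2×729, 3×486, …, 18×2, 19×1) = 1458
One optimal split: 3 + 3 + 3 + 3 + 3 + 3 + 2; product 3×3×3×3×3×3×2 = 1458.

1458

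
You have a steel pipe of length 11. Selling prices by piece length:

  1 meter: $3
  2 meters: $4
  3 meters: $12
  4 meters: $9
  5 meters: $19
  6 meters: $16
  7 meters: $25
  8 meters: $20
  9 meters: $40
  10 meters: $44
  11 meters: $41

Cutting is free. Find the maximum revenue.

Let v[k] be the best obtainable value from length k. For each k, try every first piece i and keep the best of price[i] + v[k−i].
v[1] = 3
v[2] = 6  (first piece 1, then v[1]=3)
v[3] = 12
v[4] = 15  (first piece 1, then v[3]=12)
v[5] = 19
v[6] = 24  (first piece 3, then v[3]=12)
v[7] = 27  (first piece 1, then v[6]=24)
v[8] = 31  (first piece 3, then v[5]=19)
v[9] = 40
v[10] = 44
v[11] = 47  (first piece 1, then v[10]=44)
One optimal cutting: 10 + 1 → $44 + $3 = $47.

47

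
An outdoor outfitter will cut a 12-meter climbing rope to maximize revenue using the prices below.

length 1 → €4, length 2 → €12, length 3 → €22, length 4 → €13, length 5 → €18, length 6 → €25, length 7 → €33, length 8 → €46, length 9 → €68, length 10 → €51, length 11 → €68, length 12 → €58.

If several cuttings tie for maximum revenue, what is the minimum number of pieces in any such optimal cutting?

2

Consider every possible first cut. r[k] is the best of p[i]+r[k−i] over all sellable i≤k.
r[1] = 4
r[2] = 12
r[3] = 22
r[4] = 26  (first piece 1, then r[3]=22)
r[5] = 34  (first piece 2, then r[3]=22)
r[6] = 44  (first piece 3, then r[3]=22)
r[7] = 48  (first piece 1, then r[6]=44)
r[8] = 56  (first piece 2, then r[6]=44)
r[9] = 68
r[10] = 72  (first piece 1, then r[9]=68)
r[11] = 80  (first piece 2, then r[9]=68)
r[12] = 90  (first piece 3, then r[9]=68)
Maximum revenue is €90.
Now minimize piece count subject to staying optimal: for each k, pieces[k] = 1 + min over i with p[i]+r[k−i]=r[k] of pieces[k−i].
pieces[9] = 1
pieces[10] = 2
pieces[11] = 2
pieces[12] = 2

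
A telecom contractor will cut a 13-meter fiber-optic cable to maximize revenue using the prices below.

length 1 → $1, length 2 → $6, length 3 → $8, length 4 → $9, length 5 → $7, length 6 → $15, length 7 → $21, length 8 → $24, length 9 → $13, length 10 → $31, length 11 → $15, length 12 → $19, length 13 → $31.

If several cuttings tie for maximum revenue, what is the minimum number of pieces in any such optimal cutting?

2

Consider every possible first cut. r[k] is the best of p[i]+r[k−i] over all sellable i≤k.
r[1] = 1
r[2] = max(1+1, 6+0) = 6
r[3] = max(1+6, 6+1, 8+0) = 8
r[4] = max(1+8, 6+6, 8+1, 9+0) = 12
r[5] = max(1+12, 6+8, 8+6, 9+1, 7+0) = 14
r[6] = max(1+14, 6+12, 8+8, 9+6, 7+1, 15+0) = 18
r[7] = max(1+18, 6+14, 8+12, …, 15+1, 21+0) = 21
r[8] = max(1+21, 6+18, 8+14, …, 21+1, 24+0) = 24
r[9] = max(1+24, 6+21, 8+18, …, 24+1, 13+0) = 27
r[10] = max(1+27, 6+24, 8+21, …, 13+1, 31+0) = 31
r[11] = max(1+31, 6+27, 8+24, …, 31+1, 15+0) = 33
r[12] = max(1+33, 6+31, 8+27, …, 15+1, 19+0) = 37
r[13] = max(1+37, 6+33, 8+31, …, 19+1, 31+0) = 39
Maximum revenue is $39.
Now minimize piece count subject to staying optimal: for each k, pieces[k] = 1 + min over i with p[i]+r[k−i]=r[k] of pieces[k−i].
pieces[10] = 1
pieces[11] = 3
pieces[12] = 2
pieces[13] = 2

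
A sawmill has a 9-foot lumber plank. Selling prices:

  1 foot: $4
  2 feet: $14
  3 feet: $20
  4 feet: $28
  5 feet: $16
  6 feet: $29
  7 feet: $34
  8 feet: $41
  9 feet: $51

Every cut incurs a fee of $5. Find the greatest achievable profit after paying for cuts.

52

Consider every possible first cut. net[k] is the best of p[i]+net[k−i] over all sellable i≤k, charging 5 whenever i<k.
net[1] = 4
net[2] = 14
net[3] = 20
net[4] = 28
net[5] = 29  (first piece 2, then net[3]=20)
net[6] = 37  (first piece 2, then net[4]=28)
net[7] = 43  (first piece 3, then net[4]=28)
net[8] = 51  (first piece 4, then net[4]=28)
net[9] = 52  (first piece 2, then net[7]=43)
One optimal plan: pieces 4 + 3 + 2 (2 cuts) → $62 − $10 = $52.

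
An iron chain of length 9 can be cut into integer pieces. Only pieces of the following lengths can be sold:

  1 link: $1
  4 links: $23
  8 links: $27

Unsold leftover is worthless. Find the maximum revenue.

Build f[k] bottom-up: f[k] = max over allowed piece i of (p[i] + f[k−i]).
f[1] = 1
f[2] = 2  (first piece 1, then f[1]=1)
f[3] = 3  (first piece 1, then f[2]=2)
f[4] = max(1+3, 23+0) = 23
f[5] = max(1+23, 23+1) = 24
f[6] = max(1+24, 23+2) = 25
f[7] = max(1+25, 23+3) = 26
f[8] = max(1+26, 23+23, 27+0) = 46
f[9] = max(1+46, 23+24, 27+1) = 47
One optimal cutting: 4 + 4 + 1 → $47.

47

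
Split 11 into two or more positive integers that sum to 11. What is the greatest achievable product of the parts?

Define f[k] = max over 1≤i<k of i · max(k−i, f[k−i]); the inner max lets the remainder stay uncut if that's better.
Small cases: f[2]=1, f[3]=2, f[4]=4, f[5]=6, f[6]=9.
f[7] = max(1·9, 2·6, 3·4, 4·3, 5·2, 6·1) = 12
f[8] = max(1·12, 2·9, 3·6, …, 6·2, 7·1) = 18
f[9] = max(1·18, 2·12, 3·9, …, 7·2, 8·1) = 27
f[10] = max(1·27, 2·18, 3·12, …, 8·2, 9·1) = 36
f[11] = max(1·36, 2·27, 3·18, …, 9·2, 10·1) = 54
One optimal split: 3 + 3 + 3 + 2; product 3·3·3·2 = 54.

54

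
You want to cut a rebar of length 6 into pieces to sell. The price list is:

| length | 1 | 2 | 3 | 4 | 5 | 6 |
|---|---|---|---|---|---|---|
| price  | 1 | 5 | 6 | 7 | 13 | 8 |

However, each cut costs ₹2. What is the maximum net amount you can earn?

12

Consider every possible first cut. net[k] is the best of p[i]+net[k−i] over all sellable i≤k, charging 2 whenever i<k.
net[1] = 1
net[2] = 5
net[3] = 6
net[4] = 8  (first piece 2, then net[2]=5)
net[5] = 13
net[6] = 12  (first piece 1, then net[5]=13)
One optimal plan: pieces 5 + 1 (1 cut) → ₹14 − ₹2 = ₹12.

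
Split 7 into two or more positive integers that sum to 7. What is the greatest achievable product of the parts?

Let g[k] be the best product for length k (with at least one cut). For each first piece i, the rest contributes max(k−i, g[k−i]).
g[2] = 1·max(1,0) = 1·1 = 1
g[3] = 1·max(2,1) = 1·2 = 2
g[4] = 2·max(2,1) = 2·2 = 4
g[5] = 2·max(3,2) = 2·3 = 6
g[6] = 3·max(3,2) = 3·3 = 9
g[7] = 2·max(5,6) = 2·6 = 12
One optimal split: 3 + 2 + 2; product 3·2·2 = 12.

12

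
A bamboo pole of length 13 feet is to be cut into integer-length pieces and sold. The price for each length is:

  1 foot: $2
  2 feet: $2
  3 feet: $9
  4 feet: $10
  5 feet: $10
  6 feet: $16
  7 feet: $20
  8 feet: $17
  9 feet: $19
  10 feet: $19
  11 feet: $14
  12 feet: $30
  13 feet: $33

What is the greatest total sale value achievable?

Let R[k] be the best obtainable value from length k. For each k, try every first piece i and keep the best of price[i] + R[k−i].
R[1] = 2
R[2] = max(2+2, 2+0) = 4
R[3] = max(2+4, 2+2, 9+0) = 9
R[4] = max(2+9, 2+4, 9+2, 10+0) = 11
R[5] = max(2+11, 2+9, 9+4, 10+2, 10+0) = 13
R[6] = max(2+13, 2+11, 9+9, 10+4, 10+2, 16+0) = 18
R[7] = max(2+18, 2+13, 9+11, …, 16+2, 20+0) = 20
R[8] = max(2+20, 2+18, 9+13, …, 20+2, 17+0) = 22
R[9] = max(2+22, 2+20, 9+18, …, 17+2, 19+0) = 27
R[10] = max(2+27, 2+22, 9+20, …, 19+2, 19+0) = 29
R[11] = max(2+29, 2+27, 9+22, …, 19+2, 14+0) = 31
R[12] = max(2+31, 2+29, 9+27, …, 14+2, 30+0) = 36
R[13] = max(2+36, 2+31, 9+29, …, 30+2, 33+0) = 38
One optimal cutting: 3 + 3 + 3 + 3 + 1 → $9 + $9 + $9 + $9 + $2 = $38.

38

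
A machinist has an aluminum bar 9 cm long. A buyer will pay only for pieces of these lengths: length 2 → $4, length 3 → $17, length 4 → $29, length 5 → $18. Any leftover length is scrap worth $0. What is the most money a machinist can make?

58

Build best[k] bottom-up: best[k] = max over allowed piece i of (p[i] + best[k−i]).
best[1] = 0
best[2] = 4
best[3] = 17
best[4] = 29
best[5] = 29
best[6] = 34  (first piece 3, then best[3]=17)
best[7] = 46  (first piece 3, then best[4]=29)
best[8] = 58  (first piece 4, then best[4]=29)
best[9] = 58
One optimal cutting: pieces 4 + 4 with 1 cm of scrap → $58.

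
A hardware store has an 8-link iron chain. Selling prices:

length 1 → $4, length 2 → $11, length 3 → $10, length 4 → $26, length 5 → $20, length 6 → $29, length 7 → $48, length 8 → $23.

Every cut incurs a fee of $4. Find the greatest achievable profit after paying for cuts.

48

Consider every possible first cut. r[k] is the best of p[i]+r[k−i] over all sellable i≤k, charging 4 whenever i<k.
r[1] = 4
r[2] = max(4+4-4, 11+0) = 11
r[3] = max(4+11-4, 11+4-4, 10+0) = 11
r[4] = max(4+11-4, 11+11-4, 10+4-4, 26+0) = 26
r[5] = max(4+26-4, 11+11-4, 10+11-4, 26+4-4, 20+0) = 26
r[6] = max(4+26-4, 11+26-4, 10+11-4, 26+11-4, 20+4-4, 29+0) = 33
r[7] = max(4+33-4, 11+26-4, 10+26-4, …, 29+4-4, 48+0) = 48
r[8] = max(4+48-4, 11+33-4, 10+26-4, …, 48+4-4, 23+0) = 48
One optimal plan: pieces 7 + 1 (1 cut) → $52 − $4 = $48.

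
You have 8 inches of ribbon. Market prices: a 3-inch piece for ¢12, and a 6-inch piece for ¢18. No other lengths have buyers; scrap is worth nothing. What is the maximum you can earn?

24

Let best[k] be the best obtainable value from length k. For each k, try every first piece i and keep the best of price[i] + best[k−i].
best[1] = 0
best[2] = 0
best[3] = 12
best[4] = 12
best[5] = 12
best[6] = 24  (first piece 3, then best[3]=12)
best[7] = 24
best[8] = 24
One optimal cutting: pieces 3 + 3 with 2 inches of scrap → ¢24.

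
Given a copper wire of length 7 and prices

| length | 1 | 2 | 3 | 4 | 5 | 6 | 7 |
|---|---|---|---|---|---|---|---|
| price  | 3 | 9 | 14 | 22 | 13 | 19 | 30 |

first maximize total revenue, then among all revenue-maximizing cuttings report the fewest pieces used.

2

Let r[k] be the best obtainable value from length k. For each k, try every first piece i and keep the best of price[i] + r[k−i].
r[1] = 3
r[2] = 9
r[3] = 14
r[4] = 22
r[5] = 25  (first piece 1, then r[4]=22)
r[6] = 31  (first piece 2, then r[4]=22)
r[7] = 36  (first piece 3, then r[4]=22)
Maximum revenue is €36.
Now minimize piece count subject to staying optimal: for each k, pieces[k] = 1 + min over i with p[i]+r[k−i]=r[k] of pieces[k−i].
pieces[4] = 1
pieces[5] = 2
pieces[6] = 2
pieces[7] = 2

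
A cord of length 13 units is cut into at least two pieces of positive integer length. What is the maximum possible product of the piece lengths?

108

Let f[k] be the best product for length k (with at least one cut). For each first piece i, the rest contributes max(k−i, f[k−i]).
Small cases: f[2]=1, f[3]=2, f[4]=4, f[5]=6, f[6]=9.
f[7] = max(1×9, 2×6, 3×4, 4×3, 5×2, 6×1) = 12
f[8] = max(1×12, 2×9, 3×6, …, 6×2, 7×1) = 18
f[9] = max(1×18, 2×12, 3×9, …, 7×2, 8×1) = 27
f[10] = max(1×27, 2×18, 3×12, …, 8×2, 9×1) = 36
f[11] = max(1×36, 2×27, 3×18, …, 9×2, 10×1) = 54
f[12] = max(1×54, 2×36, 3×27, …, 10×2, 11×1) = 81
f[13] = max(1×81, 2×54, 3×36, …, 11×2, 12×1) = 108
One optimal split: 3 + 3 + 3 + 2 + 2; product 3×3×3×2×2 = 108.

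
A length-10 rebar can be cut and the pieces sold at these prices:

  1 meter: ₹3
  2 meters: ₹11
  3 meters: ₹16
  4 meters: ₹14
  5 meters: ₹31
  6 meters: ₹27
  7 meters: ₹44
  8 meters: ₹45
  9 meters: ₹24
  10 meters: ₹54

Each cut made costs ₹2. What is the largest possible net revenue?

Consider every possible first cut. r[k] is the best of p[i]+r[k−i] over all sellable i≤k, charging 2 whenever i<k.
r[1] = 3
r[2] = 11
r[3] = 16
r[4] = 20  (first piece 2, then r[2]=11)
r[5] = 31
r[6] = 32  (first piece 1, then r[5]=31)
r[7] = 44
r[8] = 45  (first piece 1, then r[7]=44)
r[9] = 53  (first piece 2, then r[7]=44)
r[10] = 60  (first piece 5, then r[5]=31)
One optimal plan: pieces 5 + 5 (1 cut) → ₹62 − ₹2 = ₹60.

60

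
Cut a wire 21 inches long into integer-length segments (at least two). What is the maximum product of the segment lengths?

Fill m[k] for k=2..21: at each k try every first piece i and multiply by the better of (k−i) uncut or m[k−i].
m[2] = 1*max(1,0) = 1*1 = 1
m[3] = 1*max(2,1) = 1*2 = 2
m[4] = 2*max(2,1) = 2*2 = 4
m[5] = 2*max(3,2) = 2*3 = 6
m[6] = 3*max(3,2) = 3*3 = 9
m[7] = 2*max(5,6) = 2*6 = 12
m[8] = 2*max(6,9) = 2*9 = 18
m[9] = 3*max(6,9) = 3*9 = 27
m[10] = 2*max(8,18) = 2*18 = 36
m[11] = 2*max(9,27) = 2*27 = 54
m[12] = 3*max(9,27) = 3*27 = 81
m[13] = 2*max(11,54) = 2*54 = 108
m[14] = 2*max(12,81) = 2*81 = 162
m[15] = 3*max(12,81) = 3*81 = 243
m[16] = 2*max(14,162) = 2*162 = 324
m[17] = 2*max(15,243) = 2*243 = 486
m[18] = 3*max(15,243) = 3*243 = 729
m[19] = 2*max(17,486) = 2*486 = 972
m[20] = 2*max(18,729) = 2*729 = 1458
m[21] = 3*max(18,729) = 3*729 = 2187
One optimal split: 3 + 3 + 3 + 3 + 3 + 3 + 3; product 3*3*3*3*3*3*3 = 2187.

2187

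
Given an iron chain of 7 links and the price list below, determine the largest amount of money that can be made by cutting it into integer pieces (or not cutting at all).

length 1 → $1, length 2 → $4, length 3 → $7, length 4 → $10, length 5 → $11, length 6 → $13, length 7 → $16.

Build r[k] bottom-up: r[k] = max over allowed piece i of (p[i] + r[k−i]).
r[1] = 1
r[2] = 4
r[3] = 7
r[4] = 10
r[5] = 11  (first piece 1, then r[4]=10)
r[6] = 14  (first piece 2, then r[4]=10)
r[7] = 17  (first piece 3, then r[4]=10)
One optimal cutting: 4 + 3 → $10 + $7 = $17.

17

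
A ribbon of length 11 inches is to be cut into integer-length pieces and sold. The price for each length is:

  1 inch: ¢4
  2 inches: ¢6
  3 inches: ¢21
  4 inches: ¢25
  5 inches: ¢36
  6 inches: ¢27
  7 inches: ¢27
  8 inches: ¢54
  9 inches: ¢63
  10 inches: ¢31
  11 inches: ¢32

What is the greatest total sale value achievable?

Consider every possible first cut. v[k] is the best of p[i]+v[k−i] over all sellable i≤k.
v[1] = 4
v[2] = 8  (first piece 1, then v[1]=4)
v[3] = 21
v[4] = 25  (first piece 1, then v[3]=21)
v[5] = 36
v[6] = 42  (first piece 3, then v[3]=21)
v[7] = 46  (first piece 1, then v[6]=42)
v[8] = 57  (first piece 3, then v[5]=36)
v[9] = 63  (first piece 3, then v[6]=42)
v[10] = 72  (first piece 5, then v[5]=36)
v[11] = 78  (first piece 3, then v[8]=57)
One optimal cutting: 5 + 3 + 3 → ¢36 + ¢21 + ¢21 = ¢78.

78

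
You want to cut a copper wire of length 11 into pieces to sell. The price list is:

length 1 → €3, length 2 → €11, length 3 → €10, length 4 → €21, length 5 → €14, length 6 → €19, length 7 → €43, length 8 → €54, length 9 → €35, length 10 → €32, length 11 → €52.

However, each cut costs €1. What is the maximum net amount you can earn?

66

Let r[k] be the best obtainable value from length k. For each k, try every first piece i and keep the best of price[i] + r[k−i] minus the 1 cut fee when i<k.
r[1] = 3
r[2] = 11
r[3] = 13  (first piece 1, then r[2]=11)
r[4] = 21  (first piece 2, then r[2]=11)
r[5] = 23  (first piece 1, then r[4]=21)
r[6] = 31  (first piece 2, then r[4]=21)
r[7] = 43
r[8] = 54
r[9] = 56  (first piece 1, then r[8]=54)
r[10] = 64  (first piece 2, then r[8]=54)
r[11] = 66  (first piece 1, then r[10]=64)
One optimal plan: pieces 8 + 2 + 1 (2 cuts) → €68 − €2 = €66.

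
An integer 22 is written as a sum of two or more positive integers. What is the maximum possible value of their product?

2916

Define prod[k] = max over 1≤i<k of i · max(k−i, prod[k−i]); the inner max lets the remainder stay uncut if that's better.
prod[2] = 1·max(1,0) = 1·1 = 1
prod[3] = 1·max(2,1) = 1·2 = 2
prod[4] = 2·max(2,1) = 2·2 = 4
prod[5] = 2·max(3,2) = 2·3 = 6
prod[6] = 3·max(3,2) = 3·3 = 9
prod[7] = 2·max(5,6) = 2·6 = 12
prod[8] = 2·max(6,9) = 2·9 = 18
prod[9] = 3·max(6,9) = 3·9 = 27
prod[10] = 2·max(8,18) = 2·18 = 36
prod[11] = 2·max(9,27) = 2·27 = 54
prod[12] = 3·max(9,27) = 3·27 = 81
prod[13] = 2·max(11,54) = 2·54 = 108
prod[14] = 2·max(12,81) = 2·81 = 162
prod[15] = 3·max(12,81) = 3·81 = 243
prod[16] = 2·max(14,162) = 2·162 = 324
prod[17] = 2·max(15,243) = 2·243 = 486
prod[18] = 3·max(15,243) = 3·243 = 729
prod[19] = 2·max(17,486) = 2·486 = 972
prod[20] = 2·max(18,729) = 2·729 = 1458
prod[21] = 3·max(18,729) = 3·729 = 2187
prod[22] = 2·max(20,1458) = 2·1458 = 2916
One optimal split: 3 + 3 + 3 + 3 + 3 + 3 + 2 + 2; product 3·3·3·3·3·3·2·2 = 2916.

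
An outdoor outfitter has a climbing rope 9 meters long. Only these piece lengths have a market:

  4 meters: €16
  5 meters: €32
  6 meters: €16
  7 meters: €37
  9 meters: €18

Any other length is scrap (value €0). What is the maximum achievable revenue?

Let f[k] be the best obtainable value from length k. For each k, try every first piece i and keep the best of price[i] + f[k−i].
f[1] = 0
f[2] = 0
f[3] = 0
f[4] = 16
f[5] = 32
f[6] = 32
f[7] = 37
f[8] = 37
f[9] = 48  (first piece 4, then f[5]=32)
One optimal cutting: 5 + 4 → €48.

48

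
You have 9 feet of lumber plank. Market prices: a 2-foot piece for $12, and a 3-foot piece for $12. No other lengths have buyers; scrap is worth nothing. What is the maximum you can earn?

Build best[k] bottom-up: best[k] = max over allowed piece i of (p[i] + best[k−i]).
best[1] = 0
best[2] = 12
best[3] = max(12+0, 12+0) = 12
best[4] = max(12+12, 12+0) = 24
best[5] = max(12+12, 12+12) = 24
best[6] = max(12+24, 12+12) = 36
best[7] = max(12+24, 12+24) = 36
best[8] = max(12+36, 12+24) = 48
best[9] = max(12+36, 12+36) = 48
One optimal cutting: pieces 2 + 2 + 2 + 2 with 1 foot of scrap → $48.

48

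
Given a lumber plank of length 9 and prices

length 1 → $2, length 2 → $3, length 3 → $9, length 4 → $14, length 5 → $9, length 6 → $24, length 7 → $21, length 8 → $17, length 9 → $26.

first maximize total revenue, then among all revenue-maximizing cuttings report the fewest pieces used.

Build r[k] bottom-up: r[k] = max over allowed piece i of (p[i] + r[k−i]).
r[1] = 2
r[2] = max(2+2, 3+0) = 4
r[3] = max(2+4, 3+2, 9+0) = 9
r[4] = max(2+9, 3+4, 9+2, 14+0) = 14
r[5] = max(2+14, 3+9, 9+4, 14+2, 9+0) = 16
r[6] = max(2+16, 3+14, 9+9, 14+4, 9+2, 24+0) = 24
r[7] = max(2+24, 3+16, 9+14, …, 24+2, 21+0) = 26
r[8] = max(2+26, 3+24, 9+16, …, 21+2, 17+0) = 28
r[9] = max(2+28, 3+26, 9+24, …, 17+2, 26+0) = 33
Maximum revenue is $33.
Now minimize piece count subject to staying optimal: for each k, pieces[k] = 1 + min over i with p[i]+r[k−i]=r[k] of pieces[k−i].
pieces[6] = 1
pieces[7] = 2
pieces[8] = 2
pieces[9] = 2

2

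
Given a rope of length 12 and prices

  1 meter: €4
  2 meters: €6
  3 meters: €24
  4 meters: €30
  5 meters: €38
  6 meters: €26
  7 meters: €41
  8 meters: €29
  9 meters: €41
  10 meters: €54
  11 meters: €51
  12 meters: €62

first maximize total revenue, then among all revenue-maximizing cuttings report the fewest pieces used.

4

Consider every possible first cut. r[k] is the best of p[i]+r[k−i] over all sellable i≤k.
r[1] = 4
r[2] = 8  (first piece 1, then r[1]=4)
r[3] = 24
r[4] = 30
r[5] = 38
r[6] = 48  (first piece 3, then r[3]=24)
r[7] = 54  (first piece 3, then r[4]=30)
r[8] = 62  (first piece 3, then r[5]=38)
r[9] = 72  (first piece 3, then r[6]=48)
r[10] = 78  (first piece 3, then r[7]=54)
r[11] = 86  (first piece 3, then r[8]=62)
r[12] = 96  (first piece 3, then r[9]=72)
Maximum revenue is €96.
Now minimize piece count subject to staying optimal: for each k, pieces[k] = 1 + min over i with p[i]+r[k−i]=r[k] of pieces[k−i].
pieces[9] = 3
pieces[10] = 3
pieces[11] = 3
pieces[12] = 4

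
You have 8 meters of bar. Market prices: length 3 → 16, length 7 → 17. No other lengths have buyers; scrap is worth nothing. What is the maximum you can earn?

32

Consider every possible first cut. f[k] is the best of p[i]+f[k−i] over all sellable i≤k.
f[1] = 0
f[2] = 0
f[3] = 16
f[4] = 16
f[5] = 16
f[6] = 32  (first piece 3, then f[3]=16)
f[7] = max(16+16, 17+0) = 32
f[8] = max(16+16, 17+0) = 32
One optimal cutting: pieces 3 + 3 with 2 meters of scrap → 32.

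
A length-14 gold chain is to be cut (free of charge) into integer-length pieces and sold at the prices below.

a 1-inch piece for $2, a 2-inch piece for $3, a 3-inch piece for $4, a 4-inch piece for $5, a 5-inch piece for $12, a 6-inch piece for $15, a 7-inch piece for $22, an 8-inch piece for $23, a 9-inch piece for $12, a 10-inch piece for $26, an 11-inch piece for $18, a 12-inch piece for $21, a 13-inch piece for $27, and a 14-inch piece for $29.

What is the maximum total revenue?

Build r[k] bottom-up: r[k] = max over allowed piece i of (p[i] + r[k−i]).
r[1] = 2
r[2] = max(2+2, 3+0) = 4
r[3] = max(2+4, 3+2, 4+0) = 6
r[4] = max(2+6, 3+4, 4+2, 5+0) = 8
r[5] = max(2+8, 3+6, 4+4, 5+2, 12+0) = 12
r[6] = max(2+12, 3+8, 4+6, 5+4, 12+2, 15+0) = 15
r[7] = max(2+15, 3+12, 4+8, …, 15+2, 22+0) = 22
r[8] = max(2+22, 3+15, 4+12, …, 22+2, 23+0) = 24
r[9] = max(2+24, 3+22, 4+15, …, 23+2, 12+0) = 26
r[10] = max(2+26, 3+24, 4+22, …, 12+2, 26+0) = 28
r[11] = max(2+28, 3+26, 4+24, …, 26+2, 18+0) = 30
r[12] = max(2+30, 3+28, 4+26, …, 18+2, 21+0) = 34
r[13] = max(2+34, 3+30, 4+28, …, 21+2, 27+0) = 37
r[14] = max(2+37, 3+34, 4+30, …, 27+2, 29+0) = 44
One optimal cutting: 7 + 7 → $22 + $22 = $44.

44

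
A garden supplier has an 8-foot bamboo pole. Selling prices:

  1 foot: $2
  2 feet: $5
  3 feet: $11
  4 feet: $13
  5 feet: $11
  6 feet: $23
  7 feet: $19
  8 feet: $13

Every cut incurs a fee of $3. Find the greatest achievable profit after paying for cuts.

Consider every possible first cut. v[k] is the best of p[i]+v[k−i] over all sellable i≤k, charging 3 whenever i<k.
v[1] = 2
v[2] = max(2+2-3, 5+0) = 5
v[3] = max(2+5-3, 5+2-3, 11+0) = 11
v[4] = max(2+11-3, 5+5-3, 11+2-3, 13+0) = 13
v[5] = max(2+13-3, 5+11-3, 11+5-3, 13+2-3, 11+0) = 13
v[6] = max(2+13-3, 5+13-3, 11+11-3, 13+5-3, 11+2-3, 23+0) = 23
v[7] = max(2+23-3, 5+13-3, 11+13-3, …, 23+2-3, 19+0) = 22
v[8] = max(2+22-3, 5+23-3, 11+13-3, …, 19+2-3, 13+0) = 25
One optimal plan: pieces 6 + 2 (1 cut) → $28 − $3 = $25.

25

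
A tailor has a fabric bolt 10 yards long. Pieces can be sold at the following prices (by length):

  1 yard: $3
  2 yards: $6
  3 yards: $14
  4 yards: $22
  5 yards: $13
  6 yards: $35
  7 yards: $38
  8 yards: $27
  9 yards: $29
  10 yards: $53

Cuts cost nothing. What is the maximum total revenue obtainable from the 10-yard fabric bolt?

57

Consider every possible first cut. R[k] is the best of p[i]+R[k−i] over all sellable i≤k.
R[1] = 3
R[2] = max(3+3, 6+0) = 6
R[3] = max(3+6, 6+3, 14+0) = 14
R[4] = max(3+14, 6+6, 14+3, 22+0) = 22
R[5] = max(3+22, 6+14, 14+6, 22+3, 13+0) = 25
R[6] = max(3+25, 6+22, 14+14, 22+6, 13+3, 35+0) = 35
R[7] = max(3+35, 6+25, 14+22, …, 35+3, 38+0) = 38
R[8] = max(3+38, 6+35, 14+25, …, 38+3, 27+0) = 44
R[9] = max(3+44, 6+38, 14+35, …, 27+3, 29+0) = 49
R[10] = max(3+49, 6+44, 14+38, …, 29+3, 53+0) = 57
One optimal cutting: 6 + 4 → $35 + $22 = $57.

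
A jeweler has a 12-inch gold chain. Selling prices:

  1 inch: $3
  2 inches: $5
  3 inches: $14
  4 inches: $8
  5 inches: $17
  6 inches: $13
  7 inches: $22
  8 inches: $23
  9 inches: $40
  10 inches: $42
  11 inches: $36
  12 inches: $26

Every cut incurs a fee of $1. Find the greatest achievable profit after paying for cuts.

Let r[k] be the best obtainable value from length k. For each k, try every first piece i and keep the best of price[i] + r[k−i] minus the 1 cut fee when i<k.
r[1] = 3
r[2] = 5  (first piece 1, then r[1]=3)
r[3] = 14
r[4] = 16  (first piece 1, then r[3]=14)
r[5] = 18  (first piece 1, then r[4]=16)
r[6] = 27  (first piece 3, then r[3]=14)
r[7] = 29  (first piece 1, then r[6]=27)
r[8] = 31  (first piece 1, then r[7]=29)
r[9] = 40  (first piece 3, then r[6]=27)
r[10] = 42  (first piece 1, then r[9]=40)
r[11] = 44  (first piece 1, then r[10]=42)
r[12] = 53  (first piece 3, then r[9]=40)
One optimal plan: pieces 3 + 3 + 3 + 3 (3 cuts) → $56 − $3 = $53.

53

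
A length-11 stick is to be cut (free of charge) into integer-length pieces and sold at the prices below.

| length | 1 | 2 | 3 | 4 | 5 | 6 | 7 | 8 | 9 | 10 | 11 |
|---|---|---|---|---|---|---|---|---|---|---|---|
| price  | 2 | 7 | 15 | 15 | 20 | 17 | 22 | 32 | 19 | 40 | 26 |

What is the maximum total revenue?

Build r[k] bottom-up: r[k] = max over allowed piece i of (p[i] + r[k−i]).
r[1] = 2
r[2] = max(2+2, 7+0) = 7
r[3] = max(2+7, 7+2, 15+0) = 15
r[4] = max(2+15, 7+7, 15+2, 15+0) = 17
r[5] = max(2+17, 7+15, 15+7, 15+2, 20+0) = 22
r[6] = max(2+22, 7+17, 15+15, 15+7, 20+2, 17+0) = 30
r[7] = max(2+30, 7+22, 15+17, …, 17+2, 22+0) = 32
r[8] = max(2+32, 7+30, 15+22, …, 22+2, 32+0) = 37
r[9] = max(2+37, 7+32, 15+30, …, 32+2, 19+0) = 45
r[10] = max(2+45, 7+37, 15+32, …, 19+2, 40+0) = 47
r[11] = max(2+47, 7+45, 15+37, …, 40+2, 26+0) = 52
One optimal cutting: 3 + 3 + 3 + 2 → €15 + €15 + €15 + €7 = €52.

52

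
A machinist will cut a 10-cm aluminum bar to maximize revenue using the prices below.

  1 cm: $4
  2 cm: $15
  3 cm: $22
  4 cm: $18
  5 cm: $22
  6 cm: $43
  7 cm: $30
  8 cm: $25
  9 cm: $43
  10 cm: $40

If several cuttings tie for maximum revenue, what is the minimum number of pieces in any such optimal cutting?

Build r[k] bottom-up: r[k] = max over allowed piece i of (p[i] + r[k−i]).
r[1] = 4
r[2] = 15
r[3] = 22
r[4] = 30  (first piece 2, then r[2]=15)
r[5] = 37  (first piece 2, then r[3]=22)
r[6] = 45  (first piece 2, then r[4]=30)
r[7] = 52  (first piece 2, then r[5]=37)
r[8] = 60  (first piece 2, then r[6]=45)
r[9] = 67  (first piece 2, then r[7]=52)
r[10] = 75  (first piece 2, then r[8]=60)
Maximum revenue is $75.
Now minimize piece count subject to staying optimal: for each k, pieces[k] = 1 + min over i with p[i]+r[k−i]=r[k] of pieces[k−i].
pieces[7] = 3
pieces[8] = 4
pieces[9] = 4
pieces[10] = 5

5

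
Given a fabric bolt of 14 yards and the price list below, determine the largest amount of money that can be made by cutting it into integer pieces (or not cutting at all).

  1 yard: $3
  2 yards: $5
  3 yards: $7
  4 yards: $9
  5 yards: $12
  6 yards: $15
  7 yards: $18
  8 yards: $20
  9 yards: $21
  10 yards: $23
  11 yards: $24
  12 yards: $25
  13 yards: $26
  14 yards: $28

42

Let r[k] be the best obtainable value from length k. For each k, try every first piece i and keep the best of price[i] + r[k−i].
r[1] = 3
r[2] = max(3+3, 5+0) = 6
r[3] = max(3+6, 5+3, 7+0) = 9
r[4] = max(3+9, 5+6, 7+3, 9+0) = 12
r[5] = max(3+12, 5+9, 7+6, 9+3, 12+0) = 15
r[6] = max(3+15, 5+12, 7+9, 9+6, 12+3, 15+0) = 18
r[7] = max(3+18, 5+15, 7+12, …, 15+3, 18+0) = 21
r[8] = max(3+21, 5+18, 7+15, …, 18+3, 20+0) = 24
r[9] = max(3+24, 5+21, 7+18, …, 20+3, 21+0) = 27
r[10] = max(3+27, 5+24, 7+21, …, 21+3, 23+0) = 30
r[11] = max(3+30, 5+27, 7+24, …, 23+3, 24+0) = 33
r[12] = max(3+33, 5+30, 7+27, …, 24+3, 25+0) = 36
r[13] = max(3+36, 5+33, 7+30, …, 25+3, 26+0) = 39
r[14] = max(3+39, 5+36, 7+33, …, 26+3, 28+0) = 42
One optimal cutting: 1 + 1 + 1 + 1 + 1 + 1 + 1 + 1 + 1 + 1 + 1 + 1 + 1 + 1 → $3 + $3 + $3 + $3 + $3 + $3 + $3 + $3 + $3 + $3 + $3 + $3 + $3 + $3 = $42.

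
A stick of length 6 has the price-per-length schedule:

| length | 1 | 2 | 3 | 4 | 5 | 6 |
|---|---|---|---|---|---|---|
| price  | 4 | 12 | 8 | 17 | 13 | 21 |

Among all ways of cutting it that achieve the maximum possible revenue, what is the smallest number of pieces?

Build r[k] bottom-up: r[k] = max over allowed piece i of (p[i] + r[k−i]).
r[1] = 4
r[2] = max(4+4, 12+0) = 12
r[3] = max(4+12, 12+4, 8+0) = 16
r[4] = max(4+16, 12+12, 8+4, 17+0) = 24
r[5] = max(4+24, 12+16, 8+12, 17+4, 13+0) = 28
r[6] = max(4+28, 12+24, 8+16, 17+12, 13+4, 21+0) = 36
Maximum revenue is $36.
Now minimize piece count subject to staying optimal: for each k, pieces[k] = 1 + min over i with p[i]+r[k−i]=r[k] of pieces[k−i].
pieces[3] = 2
pieces[4] = 2
pieces[5] = 3
pieces[6] = 3

3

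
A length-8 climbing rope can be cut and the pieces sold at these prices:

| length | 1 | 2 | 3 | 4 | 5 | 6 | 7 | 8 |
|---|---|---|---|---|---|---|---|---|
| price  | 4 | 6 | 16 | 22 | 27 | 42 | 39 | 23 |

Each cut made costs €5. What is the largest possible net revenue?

Let v[k] be the best obtainable value from length k. For each k, try every first piece i and keep the best of price[i] + v[k−i] minus the 5 cut fee when i<k.
v[1] = 4
v[2] = max(4+4-5, 6+0) = 6
v[3] = max(4+6-5, 6+4-5, 16+0) = 16
v[4] = max(4+16-5, 6+6-5, 16+4-5, 22+0) = 22
v[5] = max(4+22-5, 6+16-5, 16+6-5, 22+4-5, 27+0) = 27
v[6] = max(4+27-5, 6+22-5, 16+16-5, 22+6-5, 27+4-5, 42+0) = 42
v[7] = max(4+42-5, 6+27-5, 16+22-5, …, 42+4-5, 39+0) = 41
v[8] = max(4+41-5, 6+42-5, 16+27-5, …, 39+4-5, 23+0) = 43
One optimal plan: pieces 6 + 2 (1 cut) → €48 − €5 = €43.

43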